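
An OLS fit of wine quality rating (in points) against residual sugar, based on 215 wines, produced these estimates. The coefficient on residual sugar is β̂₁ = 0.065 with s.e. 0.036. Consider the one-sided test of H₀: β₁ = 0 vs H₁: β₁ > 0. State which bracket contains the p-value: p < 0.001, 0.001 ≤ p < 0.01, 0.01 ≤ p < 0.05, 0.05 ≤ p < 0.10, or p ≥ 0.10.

0.01 ≤ p < 0.05

t = 0.065 / 0.036 = 1.806.
df = n − 2 = 215 − 2 = 213.
One-sided p = P(T_{213} > t) ≈ 0.0362.
So 0.01 ≤ p < 0.05.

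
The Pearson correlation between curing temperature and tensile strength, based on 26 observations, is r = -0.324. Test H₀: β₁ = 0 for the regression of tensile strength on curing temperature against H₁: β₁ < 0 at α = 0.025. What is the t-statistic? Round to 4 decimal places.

t = -1.6778

t = r·√(n − 2)/√(1 − r²) = -0.324·√24/√0.895024 = -1.6778.
df = n − 2 = 24.
One-sided p ≈ 0.0532, which is ≥ 0.025, so fail to reject H₀.
The data do not give significant evidence of a linear association between curing temperature and tensile strength.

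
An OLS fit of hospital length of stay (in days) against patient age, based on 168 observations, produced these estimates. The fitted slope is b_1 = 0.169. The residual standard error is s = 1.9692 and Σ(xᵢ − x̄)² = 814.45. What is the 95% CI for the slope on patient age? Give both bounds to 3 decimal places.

(0.033, 0.305)

SE(b_1) = s/√Sₓₓ = 1.9692/√814.45 = 0.0690014.
df = n − 2 = 166.
t* = t_{0.025, 166} = 1.974358.
Margin = t* × SE = 1.974358 × 0.0690014 = 0.13623.
CI: 0.169 ± 0.13623 → (0.033, 0.305).
With 95% confidence, each one-unit increase in patient age is associated with a change of between 0.033 and 0.305 days in hospital length of stay.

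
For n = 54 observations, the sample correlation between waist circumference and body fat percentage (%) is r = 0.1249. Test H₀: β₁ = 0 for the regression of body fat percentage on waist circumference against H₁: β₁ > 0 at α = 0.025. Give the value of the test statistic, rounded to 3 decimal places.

t = 0.908

t = r·√(n − 2)/√(1 − r²) = 0.1249·√52/√0.9844 = 0.908.
df = n − 2 = 52.
One-sided p ≈ 0.1841, which is ≥ 0.025, so fail to reject H₀.
The data do not give significant evidence of a linear association between waist circumference and body fat percentage.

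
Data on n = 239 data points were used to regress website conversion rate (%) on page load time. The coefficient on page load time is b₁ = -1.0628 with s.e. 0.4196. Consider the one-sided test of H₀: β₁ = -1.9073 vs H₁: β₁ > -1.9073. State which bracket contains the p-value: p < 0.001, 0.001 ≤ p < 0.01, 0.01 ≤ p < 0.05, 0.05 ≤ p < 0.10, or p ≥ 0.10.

0.01 ≤ p < 0.05

t = (-1.0628 − (-1.9073)) / 0.4196 = 2.013.
df = n − 2 = 239 − 2 = 237.
One-sided p = P(T_{237} > t) ≈ 0.0226.
So 0.01 ≤ p < 0.05.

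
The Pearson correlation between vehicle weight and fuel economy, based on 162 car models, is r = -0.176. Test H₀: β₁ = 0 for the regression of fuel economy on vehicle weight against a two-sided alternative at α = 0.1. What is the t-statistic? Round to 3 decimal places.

t = r·√(n − 2)/√(1 − r²) = -0.176·√160/√0.969024 = -2.262.
df = n − 2 = 160.
Two-sided p ≈ 0.0251, which is < 0.1, so reject H₀.
There is evidence of a linear association between vehicle weight and fuel economy.

t = -2.262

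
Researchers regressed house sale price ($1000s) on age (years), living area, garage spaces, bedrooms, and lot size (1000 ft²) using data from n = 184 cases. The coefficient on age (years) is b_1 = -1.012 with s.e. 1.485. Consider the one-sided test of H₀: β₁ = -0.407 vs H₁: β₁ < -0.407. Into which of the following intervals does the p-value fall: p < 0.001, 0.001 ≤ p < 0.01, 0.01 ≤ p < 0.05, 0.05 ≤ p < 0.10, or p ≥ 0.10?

t = (-1.012 − (-0.407)) / 1.485 = -0.407.
df = n − k − 1 = 184 − 5 − 1 = 178.
One-sided p = P(T_{178} < t) ≈ 0.3421.
So p ≥ 0.10.

p ≥ 0.10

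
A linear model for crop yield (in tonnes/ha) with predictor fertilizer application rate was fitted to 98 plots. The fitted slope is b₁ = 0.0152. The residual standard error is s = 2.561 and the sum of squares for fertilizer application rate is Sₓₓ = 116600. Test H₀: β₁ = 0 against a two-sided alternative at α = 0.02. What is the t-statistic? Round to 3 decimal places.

t = 2.027

SE(b₁) = s/√Sₓₓ = 2.561/√116600 = 0.00749998.
t = 0.0152 / 0.00749998 = 2.027.
df = n − 2 = 96.
Two-sided p ≈ 0.0455, which is ≥ 0.02, so fail to reject H₀.
The data do not give significant evidence of an association between fertilizer application rate and crop yield.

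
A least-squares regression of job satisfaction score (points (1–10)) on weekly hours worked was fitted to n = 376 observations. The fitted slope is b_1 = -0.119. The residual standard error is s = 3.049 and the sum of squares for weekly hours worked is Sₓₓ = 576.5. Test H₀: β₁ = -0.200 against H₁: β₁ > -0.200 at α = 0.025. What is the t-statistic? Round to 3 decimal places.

t = 0.638

SE(b_1) = s/√Sₓₓ = 3.049/√576.5 = 0.126987.
t = (-0.119 − (-0.200)) / 0.126987 = 0.638.
df = n − 2 = 374.
One-sided p ≈ 0.2620, which is ≥ 0.025, so fail to reject H₀.
The data do not give significant evidence that the true slope on weekly hours worked exceeds -0.200 points (1–10) per unit.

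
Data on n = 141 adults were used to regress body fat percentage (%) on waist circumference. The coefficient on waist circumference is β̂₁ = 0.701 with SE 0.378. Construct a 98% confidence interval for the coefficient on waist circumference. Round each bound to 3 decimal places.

df = n − 2 = 141 − 2 = 139.
t* = t_{0.01, 139} = 2.353474.
Margin = t* × SE = 2.353474 × 0.378 = 0.88961.
CI: 0.701 ± 0.88961 → (-0.189, 1.591).
With 98% confidence, each one-unit increase in waist circumference is associated with a change of between -0.189 and 1.591 % in body fat percentage.

(-0.189, 1.591)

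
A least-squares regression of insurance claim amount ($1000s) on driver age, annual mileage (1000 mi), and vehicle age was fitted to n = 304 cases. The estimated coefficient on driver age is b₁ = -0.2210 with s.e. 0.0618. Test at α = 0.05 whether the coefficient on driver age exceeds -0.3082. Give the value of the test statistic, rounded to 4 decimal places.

H₀: β₁ = -0.3082 vs H₁: β₁ > -0.3082.
t = (b₁ − β₁⁰)/SE = (-0.2210 − (-0.3082)) / 0.0618 = 1.4110.
df = n − k − 1 = 304 − 3 − 1 = 300.
One-sided p ≈ 0.0796, which is ≥ 0.05, so fail to reject H₀.
The data do not give significant evidence that the true slope on driver age exceeds -0.3082 $1000s per unit, holding the other predictors fixed.

t = 1.4110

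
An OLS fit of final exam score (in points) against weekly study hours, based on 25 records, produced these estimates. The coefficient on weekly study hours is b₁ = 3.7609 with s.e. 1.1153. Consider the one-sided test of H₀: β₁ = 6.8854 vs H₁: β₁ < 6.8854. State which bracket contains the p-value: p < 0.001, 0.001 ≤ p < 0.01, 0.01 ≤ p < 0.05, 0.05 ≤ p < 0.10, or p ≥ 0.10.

t = (3.7609 − 6.8854) / 1.1153 = -2.801.
df = n − 2 = 25 − 2 = 23.
One-sided p = P(T_{23} < t) ≈ 0.0051.
So 0.001 ≤ p < 0.01.

0.001 ≤ p < 0.01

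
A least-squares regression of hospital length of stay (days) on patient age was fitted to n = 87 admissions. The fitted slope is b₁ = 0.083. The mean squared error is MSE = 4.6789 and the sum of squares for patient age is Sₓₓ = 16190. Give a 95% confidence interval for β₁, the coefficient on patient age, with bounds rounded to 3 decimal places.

(0.049, 0.117)

SE(b₁) = √(MSE/Sₓₓ) = √(4.6789/16190) = 0.017.
df = n − 2 = 85.
t* = t_{0.025, 85} = 1.988268.
Margin = t* × SE = 1.988268 × 0.017 = 0.03380.
CI: 0.083 ± 0.03380 → (0.049, 0.117).
With 95% confidence, each one-unit increase in patient age is associated with a change of between 0.049 and 0.117 days in hospital length of stay.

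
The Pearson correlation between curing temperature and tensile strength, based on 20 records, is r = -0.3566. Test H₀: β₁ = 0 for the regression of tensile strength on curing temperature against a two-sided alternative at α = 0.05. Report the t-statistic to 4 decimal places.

t = -1.6194

t = r·√(n − 2)/√(1 − r²) = -0.3566·√18/√0.872836 = -1.6194.
df = n − 2 = 18.
Two-sided p ≈ 0.1228, which is ≥ 0.05, so fail to reject H₀.
The data do not give significant evidence of a linear association between curing temperature and tensile strength.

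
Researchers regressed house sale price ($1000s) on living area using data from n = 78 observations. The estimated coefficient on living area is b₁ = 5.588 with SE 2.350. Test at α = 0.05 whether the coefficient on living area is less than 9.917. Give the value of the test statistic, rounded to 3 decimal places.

H₀: β₁ = 9.917 vs H₁: β₁ < 9.917.
t = (b₁ − β₁⁰)/SE = (5.588 − 9.917) / 2.350 = -1.842.
df = n − 2 = 78 − 2 = 76.
One-sided p ≈ 0.0347, which is < 0.05, so reject H₀.
There is evidence that the true slope on living area is below 9.917 $1000s per unit.

t = -1.842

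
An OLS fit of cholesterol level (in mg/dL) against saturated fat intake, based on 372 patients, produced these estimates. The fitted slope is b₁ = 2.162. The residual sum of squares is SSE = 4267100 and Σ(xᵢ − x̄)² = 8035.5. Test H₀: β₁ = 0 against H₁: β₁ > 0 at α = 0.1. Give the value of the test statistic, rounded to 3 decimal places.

t = 1.805

MSE = SSE/(n − 2) = 4267100/370 = 11532.7.
SE(b₁) = √(MSE/Sₓₓ) = √(11532.7/8035.5) = 1.19801.
t = 2.162 / 1.19801 = 1.805.
df = n − 2 = 370.
One-sided p ≈ 0.0360, which is < 0.1, so reject H₀.
There is evidence that the true slope on saturated fat intake is positive.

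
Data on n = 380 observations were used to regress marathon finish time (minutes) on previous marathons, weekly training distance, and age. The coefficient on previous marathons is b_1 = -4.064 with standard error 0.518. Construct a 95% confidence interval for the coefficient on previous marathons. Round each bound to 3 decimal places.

df = n − k − 1 = 380 − 3 − 1 = 376.
t* = t_{0.025, 376} = 1.966293.
Margin = t* × SE = 1.966293 × 0.518 = 1.01854.
CI: -4.064 ± 1.01854 → (-5.083, -3.045).
With 95% confidence, each one-unit increase in previous marathons is associated with a change of between -5.083 and -3.045 minutes in marathon finish time, holding the other predictors fixed.

(-5.083, -3.045)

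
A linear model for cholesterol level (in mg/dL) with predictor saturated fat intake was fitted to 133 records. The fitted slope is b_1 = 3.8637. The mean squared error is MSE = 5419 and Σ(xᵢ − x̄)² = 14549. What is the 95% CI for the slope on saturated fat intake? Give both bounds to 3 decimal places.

(2.656, 5.071)

SE(b_1) = √(MSE/Sₓₓ) = √(5419/14549) = 0.610299.
df = n − 2 = 131.
t* = t_{0.025, 131} = 1.978239.
Margin = t* × SE = 1.978239 × 0.610299 = 1.20732.
CI: 3.8637 ± 1.20732 → (2.656, 5.071).
With 95% confidence, each one-unit increase in saturated fat intake is associated with a change of between 2.656 and 5.071 mg/dL in cholesterol level.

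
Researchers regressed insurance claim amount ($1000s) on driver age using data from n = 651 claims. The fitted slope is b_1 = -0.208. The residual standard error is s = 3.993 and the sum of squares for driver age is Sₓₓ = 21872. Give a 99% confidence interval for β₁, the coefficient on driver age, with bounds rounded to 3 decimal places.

SE(b_1) = s/√Sₓₓ = 3.993/√21872 = 0.0269995.
df = n − 2 = 649.
t* = t_{0.005, 649} = 2.583426.
Margin = t* × SE = 2.583426 × 0.0269995 = 0.06975.
CI: -0.208 ± 0.06975 → (-0.278, -0.138).
With 99% confidence, each one-unit increase in driver age is associated with a change of between -0.278 and -0.138 $1000s in insurance claim amount.

(-0.278, -0.138)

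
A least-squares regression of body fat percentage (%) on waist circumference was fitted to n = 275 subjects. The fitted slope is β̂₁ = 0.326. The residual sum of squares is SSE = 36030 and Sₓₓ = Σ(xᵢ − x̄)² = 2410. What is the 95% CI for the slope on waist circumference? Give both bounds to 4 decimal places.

(-0.1347, 0.7867)

MSE = SSE/(n − 2) = 36030/273 = 131.978.
SE(β̂₁) = √(MSE/Sₓₓ) = √(131.978/2410) = 0.234014.
df = n − 2 = 273.
t* = t_{0.025, 273} = 1.968692.
Margin = t* × SE = 1.968692 × 0.234014 = 0.460702.
CI: 0.326 ± 0.460702 → (-0.1347, 0.7867).
With 95% confidence, each one-unit increase in waist circumference is associated with a change of between -0.1347 and 0.7867 % in body fat percentage.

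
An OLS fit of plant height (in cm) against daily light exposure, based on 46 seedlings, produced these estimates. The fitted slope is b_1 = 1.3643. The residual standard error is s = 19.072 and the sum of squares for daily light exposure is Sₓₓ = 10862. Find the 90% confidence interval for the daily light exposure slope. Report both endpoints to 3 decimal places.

(1.057, 1.672)

SE(b_1) = s/√Sₓₓ = 19.072/√10862 = 0.182996.
df = n − 2 = 44.
t* = t_{0.05, 44} = 1.68023.
Margin = t* × SE = 1.68023 × 0.182996 = 0.30748.
CI: 1.3643 ± 0.30748 → (1.057, 1.672).
With 90% confidence, each one-unit increase in daily light exposure is associated with a change of between 1.057 and 1.672 cm in plant height.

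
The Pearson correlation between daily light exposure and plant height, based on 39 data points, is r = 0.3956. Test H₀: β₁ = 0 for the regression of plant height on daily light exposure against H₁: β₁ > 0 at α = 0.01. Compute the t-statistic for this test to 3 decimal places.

t = r·√(n − 2)/√(1 − r²) = 0.3956·√37/√0.843501 = 2.620.
df = n − 2 = 37.
One-sided p ≈ 0.0063, which is < 0.01, so reject H₀.
There is evidence of a linear association between daily light exposure and plant height.

t = 2.620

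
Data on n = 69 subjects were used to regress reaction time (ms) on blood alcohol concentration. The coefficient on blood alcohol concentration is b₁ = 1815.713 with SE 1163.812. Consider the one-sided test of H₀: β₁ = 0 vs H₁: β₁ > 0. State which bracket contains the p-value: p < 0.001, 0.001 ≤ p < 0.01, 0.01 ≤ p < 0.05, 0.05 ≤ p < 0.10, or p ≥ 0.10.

t = 1815.713 / 1163.812 = 1.560.
df = n − 2 = 69 − 2 = 67.
One-sided p = P(T_{67} > t) ≈ 0.0617.
So 0.05 ≤ p < 0.10.

0.05 ≤ p < 0.10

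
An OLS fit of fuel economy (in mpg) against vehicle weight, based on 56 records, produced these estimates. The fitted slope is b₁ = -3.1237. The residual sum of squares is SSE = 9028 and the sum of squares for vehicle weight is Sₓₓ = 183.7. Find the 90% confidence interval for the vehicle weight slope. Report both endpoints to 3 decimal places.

(-4.720, -1.527)

MSE = SSE/(n − 2) = 9028/54 = 167.185.
SE(b₁) = √(MSE/Sₓₓ) = √(167.185/183.7) = 0.953991.
df = n − 2 = 54.
t* = t_{0.05, 54} = 1.673565.
Margin = t* × SE = 1.673565 × 0.953991 = 1.59657.
CI: -3.1237 ± 1.59657 → (-4.720, -1.527).
With 90% confidence, each one-unit increase in vehicle weight is associated with a change of between -4.720 and -1.527 mpg in fuel economy.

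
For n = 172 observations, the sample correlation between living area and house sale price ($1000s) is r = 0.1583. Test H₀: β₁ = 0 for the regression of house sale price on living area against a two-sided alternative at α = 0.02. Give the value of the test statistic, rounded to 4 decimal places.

t = 2.0903

t = r·√(n − 2)/√(1 − r²) = 0.1583·√170/√0.974941 = 2.0903.
df = n − 2 = 170.
Two-sided p ≈ 0.0381, which is ≥ 0.02, so fail to reject H₀.
The data do not give significant evidence of a linear association between living area and house sale price.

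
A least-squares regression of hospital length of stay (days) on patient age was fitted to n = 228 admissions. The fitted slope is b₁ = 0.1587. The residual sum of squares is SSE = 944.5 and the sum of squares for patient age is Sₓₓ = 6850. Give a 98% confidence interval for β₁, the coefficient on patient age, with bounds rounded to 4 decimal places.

MSE = SSE/(n − 2) = 944.5/226 = 4.1792.
SE(b₁) = √(MSE/Sₓₓ) = √(4.1792/6850) = 0.0247003.
df = n − 2 = 226.
t* = t_{0.01, 226} = 2.342961.
Margin = t* × SE = 2.342961 × 0.0247003 = 0.057872.
CI: 0.1587 ± 0.057872 → (0.1008, 0.2166).
With 98% confidence, each one-unit increase in patient age is associated with a change of between 0.1008 and 0.2166 days in hospital length of stay.

(0.1008, 0.2166)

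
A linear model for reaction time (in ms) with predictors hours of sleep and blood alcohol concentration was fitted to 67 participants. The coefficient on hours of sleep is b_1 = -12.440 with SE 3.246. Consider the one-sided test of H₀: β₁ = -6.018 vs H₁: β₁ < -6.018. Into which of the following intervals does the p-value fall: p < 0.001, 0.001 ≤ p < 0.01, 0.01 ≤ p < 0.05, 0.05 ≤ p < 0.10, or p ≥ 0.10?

t = (-12.440 − (-6.018)) / 3.246 = -1.978.
df = n − k − 1 = 67 − 2 − 1 = 64.
One-sided p = P(T_{64} < t) ≈ 0.0261.
So 0.01 ≤ p < 0.05.

0.01 ≤ p < 0.05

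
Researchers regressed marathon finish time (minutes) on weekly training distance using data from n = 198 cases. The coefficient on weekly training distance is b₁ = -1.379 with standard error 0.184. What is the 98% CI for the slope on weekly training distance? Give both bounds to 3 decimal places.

df = n − 2 = 198 − 2 = 196.
t* = t_{0.01, 196} = 2.345524.
Margin = t* × SE = 2.345524 × 0.184 = 0.43158.
CI: -1.379 ± 0.43158 → (-1.811, -0.947).
With 98% confidence, each one-unit increase in weekly training distance is associated with a change of between -1.811 and -0.947 minutes in marathon finish time.

(-1.811, -0.947)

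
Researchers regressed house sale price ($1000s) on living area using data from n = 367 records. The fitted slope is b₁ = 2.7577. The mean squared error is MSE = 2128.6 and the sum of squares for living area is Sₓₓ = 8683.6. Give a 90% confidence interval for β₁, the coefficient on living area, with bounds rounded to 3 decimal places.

(1.941, 3.574)

SE(b₁) = √(MSE/Sₓₓ) = √(2128.6/8683.6) = 0.495105.
df = n − 2 = 365.
t* = t_{0.05, 365} = 1.649039.
Margin = t* × SE = 1.649039 × 0.495105 = 0.81645.
CI: 2.7577 ± 0.81645 → (1.941, 3.574).
With 90% confidence, each one-unit increase in living area is associated with a change of between 1.941 and 3.574 $1000s in house sale price.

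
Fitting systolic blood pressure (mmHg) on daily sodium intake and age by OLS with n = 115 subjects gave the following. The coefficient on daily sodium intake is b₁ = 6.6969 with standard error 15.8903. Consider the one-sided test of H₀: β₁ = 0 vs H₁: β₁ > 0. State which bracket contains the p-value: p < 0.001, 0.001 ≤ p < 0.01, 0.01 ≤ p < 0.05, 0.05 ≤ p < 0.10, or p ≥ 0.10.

t = 6.6969 / 15.8903 = 0.421.
df = n − k − 1 = 115 − 2 − 1 = 112.
One-sided p = P(T_{112} > t) ≈ 0.3371.
So p ≥ 0.10.

p ≥ 0.10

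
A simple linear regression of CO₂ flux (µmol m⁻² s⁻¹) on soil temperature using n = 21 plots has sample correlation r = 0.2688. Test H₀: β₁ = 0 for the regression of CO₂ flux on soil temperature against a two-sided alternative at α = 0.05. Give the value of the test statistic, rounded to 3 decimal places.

t = r·√(n − 2)/√(1 − r²) = 0.2688·√19/√0.927747 = 1.216.
df = n − 2 = 19.
Two-sided p ≈ 0.2387, which is ≥ 0.05, so fail to reject H₀.
The data do not give significant evidence of a linear association between soil temperature and CO₂ flux.

t = 1.216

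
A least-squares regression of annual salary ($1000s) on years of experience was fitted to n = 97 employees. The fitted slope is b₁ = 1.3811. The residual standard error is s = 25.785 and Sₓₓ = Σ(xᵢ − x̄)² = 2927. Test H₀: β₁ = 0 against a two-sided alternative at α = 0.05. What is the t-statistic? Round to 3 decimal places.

SE(b₁) = s/√Sₓₓ = 25.785/√2927 = 0.476602.
t = 1.3811 / 0.476602 = 2.898.
df = n − 2 = 95.
Two-sided p ≈ 0.0047, which is < 0.05, so reject H₀.
There is evidence that years of experience is associated with annual salary.

t = 2.898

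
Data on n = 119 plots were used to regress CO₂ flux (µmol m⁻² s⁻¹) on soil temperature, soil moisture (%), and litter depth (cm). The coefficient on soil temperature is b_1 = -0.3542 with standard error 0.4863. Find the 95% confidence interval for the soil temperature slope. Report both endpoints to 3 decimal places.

df = n − k − 1 = 119 − 3 − 1 = 115.
t* = t_{0.025, 115} = 1.980808.
Margin = t* × SE = 1.980808 × 0.4863 = 0.96327.
CI: -0.3542 ± 0.96327 → (-1.317, 0.609).
With 95% confidence, each one-unit increase in soil temperature is associated with a change of between -1.317 and 0.609 µmol m⁻² s⁻¹ in CO₂ flux, holding the other predictors fixed.

(-1.317, 0.609)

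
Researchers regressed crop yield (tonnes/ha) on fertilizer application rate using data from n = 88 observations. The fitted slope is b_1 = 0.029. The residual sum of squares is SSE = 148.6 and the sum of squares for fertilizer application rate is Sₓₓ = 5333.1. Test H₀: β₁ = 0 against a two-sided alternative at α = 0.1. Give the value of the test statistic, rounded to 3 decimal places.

t = 1.611

MSE = SSE/(n − 2) = 148.6/86 = 1.72791.
SE(b_1) = √(MSE/Sₓₓ) = √(1.72791/5333.1) = 0.0179999.
t = 0.029 / 0.0179999 = 1.611.
df = n − 2 = 86.
Two-sided p ≈ 0.1108, which is ≥ 0.1, so fail to reject H₀.
The data do not give significant evidence of an association between fertilizer application rate and crop yield.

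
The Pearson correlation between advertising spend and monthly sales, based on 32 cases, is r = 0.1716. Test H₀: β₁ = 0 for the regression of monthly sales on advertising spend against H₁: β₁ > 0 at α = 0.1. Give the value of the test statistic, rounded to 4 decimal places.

t = r·√(n − 2)/√(1 − r²) = 0.1716·√30/√0.970553 = 0.9540.
df = n − 2 = 30.
One-sided p ≈ 0.1738, which is ≥ 0.1, so fail to reject H₀.
The data do not give significant evidence of a linear association between advertising spend and monthly sales.

t = 0.9540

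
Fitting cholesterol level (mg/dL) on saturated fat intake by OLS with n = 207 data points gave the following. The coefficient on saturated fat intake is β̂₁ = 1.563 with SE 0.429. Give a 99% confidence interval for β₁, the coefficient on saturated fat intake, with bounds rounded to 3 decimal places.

df = n − 2 = 207 − 2 = 205.
t* = t_{0.005, 205} = 2.600024.
Margin = t* × SE = 2.600024 × 0.429 = 1.11541.
CI: 1.563 ± 1.11541 → (0.448, 2.678).
With 99% confidence, each one-unit increase in saturated fat intake is associated with a change of between 0.448 and 2.678 mg/dL in cholesterol level.

(0.448, 2.678)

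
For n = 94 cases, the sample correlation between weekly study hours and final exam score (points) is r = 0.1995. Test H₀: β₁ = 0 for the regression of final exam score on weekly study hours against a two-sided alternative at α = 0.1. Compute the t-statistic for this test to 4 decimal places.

t = 1.9528

t = r·√(n − 2)/√(1 − r²) = 0.1995·√92/√0.9602 = 1.9528.
df = n − 2 = 92.
Two-sided p ≈ 0.0539, which is < 0.1, so reject H₀.
There is evidence of a linear association between weekly study hours and final exam score.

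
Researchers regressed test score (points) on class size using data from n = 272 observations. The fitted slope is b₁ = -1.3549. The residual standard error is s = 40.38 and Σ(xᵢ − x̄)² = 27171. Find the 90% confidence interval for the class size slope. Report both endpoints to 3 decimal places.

(-1.759, -0.951)

SE(b₁) = s/√Sₓₓ = 40.38/√27171 = 0.24497.
df = n − 2 = 270.
t* = t_{0.05, 270} = 1.650517.
Margin = t* × SE = 1.650517 × 0.24497 = 0.40433.
CI: -1.3549 ± 0.40433 → (-1.759, -0.951).
With 90% confidence, each one-unit increase in class size is associated with a change of between -1.759 and -0.951 points in test score.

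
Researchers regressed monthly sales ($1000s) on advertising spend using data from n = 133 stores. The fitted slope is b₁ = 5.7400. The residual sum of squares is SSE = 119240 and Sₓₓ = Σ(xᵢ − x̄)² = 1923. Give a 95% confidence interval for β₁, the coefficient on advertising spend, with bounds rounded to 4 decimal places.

MSE = SSE/(n − 2) = 119240/131 = 910.229.
SE(b₁) = √(MSE/Sₓₓ) = √(910.229/1923) = 0.687996.
df = n − 2 = 131.
t* = t_{0.025, 131} = 1.978239.
Margin = t* × SE = 1.978239 × 0.687996 = 1.361020.
CI: 5.7400 ± 1.361020 → (4.3790, 7.1010).
With 95% confidence, each one-unit increase in advertising spend is associated with a change of between 4.3790 and 7.1010 $1000s in monthly sales.

(4.3790, 7.1010)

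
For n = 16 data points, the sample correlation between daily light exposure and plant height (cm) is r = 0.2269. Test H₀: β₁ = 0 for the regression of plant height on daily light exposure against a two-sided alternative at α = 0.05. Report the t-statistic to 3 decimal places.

t = r·√(n − 2)/√(1 − r²) = 0.2269·√14/√0.948516 = 0.872.
df = n − 2 = 14.
Two-sided p ≈ 0.3981, which is ≥ 0.05, so fail to reject H₀.
The data do not give significant evidence of a linear association between daily light exposure and plant height.

t = 0.872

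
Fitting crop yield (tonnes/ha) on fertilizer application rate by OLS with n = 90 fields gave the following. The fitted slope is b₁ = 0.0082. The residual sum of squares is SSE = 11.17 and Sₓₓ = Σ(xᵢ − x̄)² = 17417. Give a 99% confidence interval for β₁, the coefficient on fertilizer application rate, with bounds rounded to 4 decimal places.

MSE = SSE/(n − 2) = 11.17/88 = 0.126932.
SE(b₁) = √(MSE/Sₓₓ) = √(0.126932/17417) = 0.00269959.
df = n − 2 = 88.
t* = t_{0.005, 88} = 2.632858.
Margin = t* × SE = 2.632858 × 0.00269959 = 0.007108.
CI: 0.0082 ± 0.007108 → (0.0011, 0.0153).
With 99% confidence, each one-unit increase in fertilizer application rate is associated with a change of between 0.0011 and 0.0153 tonnes/ha in crop yield.

(0.0011, 0.0153)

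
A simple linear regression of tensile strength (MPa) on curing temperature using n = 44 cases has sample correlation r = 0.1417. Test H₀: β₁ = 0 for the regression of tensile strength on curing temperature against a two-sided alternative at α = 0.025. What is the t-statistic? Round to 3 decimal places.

t = 0.928

t = r·√(n − 2)/√(1 − r²) = 0.1417·√42/√0.979921 = 0.928.
df = n − 2 = 42.
Two-sided p ≈ 0.3589, which is ≥ 0.025, so fail to reject H₀.
The data do not give significant evidence of a linear association between curing temperature and tensile strength.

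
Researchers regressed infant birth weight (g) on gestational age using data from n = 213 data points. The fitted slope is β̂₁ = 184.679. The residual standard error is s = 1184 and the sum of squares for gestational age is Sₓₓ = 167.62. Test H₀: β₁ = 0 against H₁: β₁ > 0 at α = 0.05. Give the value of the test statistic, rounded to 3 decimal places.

t = 2.019

SE(β̂₁) = s/√Sₓₓ = 1184/√167.62 = 91.4511.
t = 184.679 / 91.4511 = 2.019.
df = n − 2 = 211.
One-sided p ≈ 0.0224, which is < 0.05, so reject H₀.
There is evidence that the true slope on gestational age is positive.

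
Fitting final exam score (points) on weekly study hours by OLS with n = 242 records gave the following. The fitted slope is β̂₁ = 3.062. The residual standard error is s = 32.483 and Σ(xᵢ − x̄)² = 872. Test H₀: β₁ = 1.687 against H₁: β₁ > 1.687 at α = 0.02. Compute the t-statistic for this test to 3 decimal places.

SE(β̂₁) = s/√Sₓₓ = 32.483/√872 = 1.10001.
t = (3.062 − 1.687) / 1.10001 = 1.250.
df = n − 2 = 240.
One-sided p ≈ 0.1063, which is ≥ 0.02, so fail to reject H₀.
The data do not give significant evidence that the true slope on weekly study hours exceeds 1.687 points per unit.

t = 1.250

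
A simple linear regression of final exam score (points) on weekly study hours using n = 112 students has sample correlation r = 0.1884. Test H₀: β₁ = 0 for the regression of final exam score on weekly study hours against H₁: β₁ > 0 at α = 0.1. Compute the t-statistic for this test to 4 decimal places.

t = r·√(n − 2)/√(1 − r²) = 0.1884·√110/√0.964505 = 2.0120.
df = n − 2 = 110.
One-sided p ≈ 0.0233, which is < 0.1, so reject H₀.
There is evidence of a linear association between weekly study hours and final exam score.

t = 2.0120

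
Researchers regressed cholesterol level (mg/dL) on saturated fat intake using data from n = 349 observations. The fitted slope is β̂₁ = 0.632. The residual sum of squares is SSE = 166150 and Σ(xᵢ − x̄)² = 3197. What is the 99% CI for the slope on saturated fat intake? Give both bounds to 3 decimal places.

(-0.370, 1.634)

MSE = SSE/(n − 2) = 166150/347 = 478.818.
SE(β̂₁) = √(MSE/Sₓₓ) = √(478.818/3197) = 0.387003.
df = n − 2 = 347.
t* = t_{0.005, 347} = 2.590072.
Margin = t* × SE = 2.590072 × 0.387003 = 1.00237.
CI: 0.632 ± 1.00237 → (-0.370, 1.634).
With 99% confidence, each one-unit increase in saturated fat intake is associated with a change of between -0.370 and 1.634 mg/dL in cholesterol level.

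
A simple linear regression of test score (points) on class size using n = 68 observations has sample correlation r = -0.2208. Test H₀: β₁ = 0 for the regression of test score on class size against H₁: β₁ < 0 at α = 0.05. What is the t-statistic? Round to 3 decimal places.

t = -1.839

t = r·√(n − 2)/√(1 − r²) = -0.2208·√66/√0.951247 = -1.839.
df = n − 2 = 66.
One-sided p ≈ 0.0352, which is < 0.05, so reject H₀.
There is evidence of a linear association between class size and test score.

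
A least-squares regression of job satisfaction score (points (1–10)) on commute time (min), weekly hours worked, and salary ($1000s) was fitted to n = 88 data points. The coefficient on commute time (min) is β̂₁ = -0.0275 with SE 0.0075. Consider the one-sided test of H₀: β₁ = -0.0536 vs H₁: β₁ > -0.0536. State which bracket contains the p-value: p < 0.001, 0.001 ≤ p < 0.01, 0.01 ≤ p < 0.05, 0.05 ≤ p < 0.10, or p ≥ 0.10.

p < 0.001

t = (-0.0275 − (-0.0536)) / 0.0075 = 3.480.
df = n − k − 1 = 88 − 3 − 1 = 84.
One-sided p = P(T_{84} > t) ≈ 0.0004.
So p < 0.001.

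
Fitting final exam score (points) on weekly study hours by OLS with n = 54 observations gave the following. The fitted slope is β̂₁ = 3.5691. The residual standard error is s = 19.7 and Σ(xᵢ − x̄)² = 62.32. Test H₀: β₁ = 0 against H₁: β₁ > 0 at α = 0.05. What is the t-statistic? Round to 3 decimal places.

SE(β̂₁) = s/√Sₓₓ = 19.7/√62.32 = 2.49547.
t = 3.5691 / 2.49547 = 1.430.
df = n − 2 = 52.
One-sided p ≈ 0.0793, which is ≥ 0.05, so fail to reject H₀.
The data do not give significant evidence that the true slope on weekly study hours is positive.

t = 1.430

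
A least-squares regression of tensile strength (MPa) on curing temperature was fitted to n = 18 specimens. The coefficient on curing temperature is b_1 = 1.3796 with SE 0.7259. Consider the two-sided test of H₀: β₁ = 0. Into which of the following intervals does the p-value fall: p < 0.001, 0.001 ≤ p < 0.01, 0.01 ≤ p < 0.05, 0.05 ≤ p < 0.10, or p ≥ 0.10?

0.05 ≤ p < 0.10

t = 1.3796 / 0.7259 = 1.901.
df = n − 2 = 18 − 2 = 16.
Two-sided p = 2·P(T_{16} > |t|) ≈ 0.0755.
So 0.05 ≤ p < 0.10.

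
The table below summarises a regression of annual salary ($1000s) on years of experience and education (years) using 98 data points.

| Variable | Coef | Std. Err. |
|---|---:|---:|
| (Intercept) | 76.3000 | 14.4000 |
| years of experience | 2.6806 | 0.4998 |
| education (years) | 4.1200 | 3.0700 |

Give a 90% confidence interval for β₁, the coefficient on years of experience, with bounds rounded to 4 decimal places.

(1.8504, 3.5108)

Read off: b = 2.6806, SE = 0.4998 for years of experience.
df = n − k − 1 = 98 − 2 − 1 = 95.
t* = t_{0.05, 95} = 1.661052.
Margin = t* × SE = 1.661052 × 0.4998 = 0.830194.
CI: 2.6806 ± 0.830194 → (1.8504, 3.5108).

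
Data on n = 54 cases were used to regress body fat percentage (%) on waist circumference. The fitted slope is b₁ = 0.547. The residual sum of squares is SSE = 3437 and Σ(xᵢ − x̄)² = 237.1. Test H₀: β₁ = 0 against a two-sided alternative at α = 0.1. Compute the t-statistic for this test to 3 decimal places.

MSE = SSE/(n − 2) = 3437/52 = 66.0962.
SE(b₁) = √(MSE/Sₓₓ) = √(66.0962/237.1) = 0.527986.
t = 0.547 / 0.527986 = 1.036.
df = n − 2 = 52.
Two-sided p ≈ 0.3050, which is ≥ 0.1, so fail to reject H₀.
The data do not give significant evidence of an association between waist circumference and body fat percentage.

t = 1.036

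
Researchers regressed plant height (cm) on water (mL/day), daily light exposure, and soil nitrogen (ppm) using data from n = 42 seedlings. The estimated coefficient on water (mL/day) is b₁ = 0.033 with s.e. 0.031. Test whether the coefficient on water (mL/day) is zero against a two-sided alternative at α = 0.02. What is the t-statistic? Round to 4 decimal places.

H₀: β₁ = 0 vs H₁: β₁ ≠ 0.
t = (b₁ − β₁⁰)/SE = 0.033 / 0.031 = 1.0645.
df = n − k − 1 = 42 − 3 − 1 = 38.
Two-sided p ≈ 0.2938, which is ≥ 0.02, so fail to reject H₀.
The data do not give significant evidence of an association between water (mL/day) and plant height, after adjusting for the other predictors.

t = 1.0645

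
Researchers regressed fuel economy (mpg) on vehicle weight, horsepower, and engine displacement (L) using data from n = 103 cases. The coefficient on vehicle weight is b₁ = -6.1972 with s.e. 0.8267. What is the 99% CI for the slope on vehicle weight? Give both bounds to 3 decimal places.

(-8.368, -4.026)

df = n − k − 1 = 103 − 3 − 1 = 99.
t* = t_{0.005, 99} = 2.626405.
Margin = t* × SE = 2.626405 × 0.8267 = 2.17125.
CI: -6.1972 ± 2.17125 → (-8.368, -4.026).
With 99% confidence, each one-unit increase in vehicle weight is associated with a change of between -8.368 and -4.026 mpg in fuel economy, holding the other predictors fixed.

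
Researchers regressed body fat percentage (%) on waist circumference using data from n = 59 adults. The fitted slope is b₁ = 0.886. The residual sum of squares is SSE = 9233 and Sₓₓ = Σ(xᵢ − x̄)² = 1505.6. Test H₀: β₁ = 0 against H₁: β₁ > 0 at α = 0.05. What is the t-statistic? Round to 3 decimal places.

MSE = SSE/(n − 2) = 9233/57 = 161.982.
SE(b₁) = √(MSE/Sₓₓ) = √(161.982/1505.6) = 0.328004.
t = 0.886 / 0.328004 = 2.701.
df = n − 2 = 57.
One-sided p ≈ 0.0045, which is < 0.05, so reject H₀.
There is evidence that the true slope on waist circumference is positive.

t = 2.701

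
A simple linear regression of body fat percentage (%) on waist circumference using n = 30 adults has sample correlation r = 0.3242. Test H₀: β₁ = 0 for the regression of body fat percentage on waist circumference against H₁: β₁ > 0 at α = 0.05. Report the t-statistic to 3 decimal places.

t = r·√(n − 2)/√(1 − r²) = 0.3242·√28/√0.894894 = 1.813.
df = n − 2 = 28.
One-sided p ≈ 0.0402, which is < 0.05, so reject H₀.
There is evidence of a linear association between waist circumference and body fat percentage.

t = 1.813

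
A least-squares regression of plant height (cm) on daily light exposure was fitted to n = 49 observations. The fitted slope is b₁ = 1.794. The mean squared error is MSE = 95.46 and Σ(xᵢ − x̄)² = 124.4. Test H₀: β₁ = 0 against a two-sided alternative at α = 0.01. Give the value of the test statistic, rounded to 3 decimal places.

SE(b₁) = √(MSE/Sₓₓ) = √(95.46/124.4) = 0.875993.
t = 1.794 / 0.875993 = 2.048.
df = n − 2 = 47.
Two-sided p ≈ 0.0462, which is ≥ 0.01, so fail to reject H₀.
The data do not give significant evidence of an association between daily light exposure and plant height.

t = 2.048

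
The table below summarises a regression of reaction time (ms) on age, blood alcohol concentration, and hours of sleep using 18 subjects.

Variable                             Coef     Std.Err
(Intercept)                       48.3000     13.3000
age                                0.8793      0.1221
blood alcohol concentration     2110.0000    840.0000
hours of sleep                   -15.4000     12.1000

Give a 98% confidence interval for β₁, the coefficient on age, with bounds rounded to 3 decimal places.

(0.559, 1.200)

Read off: b = 0.8793, SE = 0.1221 for age.
df = n − k − 1 = 18 − 3 − 1 = 14.
t* = t_{0.01, 14} = 2.624494.
Margin = t* × SE = 2.624494 × 0.1221 = 0.32045.
CI: 0.8793 ± 0.32045 → (0.559, 1.200).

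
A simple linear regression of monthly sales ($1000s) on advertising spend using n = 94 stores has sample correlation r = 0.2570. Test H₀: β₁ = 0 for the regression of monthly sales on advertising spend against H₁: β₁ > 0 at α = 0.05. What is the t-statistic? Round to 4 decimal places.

t = 2.5507

t = r·√(n − 2)/√(1 − r²) = 0.2570·√92/√0.933951 = 2.5507.
df = n − 2 = 92.
One-sided p ≈ 0.0062, which is < 0.05, so reject H₀.
There is evidence of a linear association between advertising spend and monthly sales.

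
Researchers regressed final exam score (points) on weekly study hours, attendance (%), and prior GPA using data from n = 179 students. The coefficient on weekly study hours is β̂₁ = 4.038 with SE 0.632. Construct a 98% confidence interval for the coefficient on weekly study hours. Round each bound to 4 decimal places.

df = n − k − 1 = 179 − 3 − 1 = 175.
t* = t_{0.01, 175} = 2.347845.
Margin = t* × SE = 2.347845 × 0.632 = 1.483838.
CI: 4.038 ± 1.483838 → (2.5542, 5.5218).
With 98% confidence, each one-unit increase in weekly study hours is associated with a change of between 2.5542 and 5.5218 points in final exam score, holding the other predictors fixed.

(2.5542, 5.5218)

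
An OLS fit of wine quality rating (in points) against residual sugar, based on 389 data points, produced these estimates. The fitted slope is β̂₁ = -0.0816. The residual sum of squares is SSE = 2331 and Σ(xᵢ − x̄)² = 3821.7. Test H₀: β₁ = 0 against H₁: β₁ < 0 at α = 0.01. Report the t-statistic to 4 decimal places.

MSE = SSE/(n − 2) = 2331/387 = 6.02326.
SE(β̂₁) = √(MSE/Sₓₓ) = √(6.02326/3821.7) = 0.0396997.
t = -0.0816 / 0.0396997 = -2.0554.
df = n − 2 = 387.
One-sided p ≈ 0.0203, which is ≥ 0.01, so fail to reject H₀.
The data do not give significant evidence that the true slope on residual sugar is negative.

t = -2.0554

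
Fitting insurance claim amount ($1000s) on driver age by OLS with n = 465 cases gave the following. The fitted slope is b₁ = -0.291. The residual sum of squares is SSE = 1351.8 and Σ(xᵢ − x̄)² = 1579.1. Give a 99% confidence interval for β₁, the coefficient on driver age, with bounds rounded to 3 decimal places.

MSE = SSE/(n − 2) = 1351.8/463 = 2.91965.
SE(b₁) = √(MSE/Sₓₓ) = √(2.91965/1579.1) = 0.0429993.
df = n − 2 = 463.
t* = t_{0.005, 463} = 2.58649.
Margin = t* × SE = 2.58649 × 0.0429993 = 0.11122.
CI: -0.291 ± 0.11122 → (-0.402, -0.180).
With 99% confidence, each one-unit increase in driver age is associated with a change of between -0.402 and -0.180 $1000s in insurance claim amount.

(-0.402, -0.180)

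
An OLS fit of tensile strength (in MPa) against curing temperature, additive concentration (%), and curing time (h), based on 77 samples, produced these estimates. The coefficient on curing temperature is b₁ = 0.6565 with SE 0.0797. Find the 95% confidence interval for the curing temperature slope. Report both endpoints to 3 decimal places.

df = n − k − 1 = 77 − 3 − 1 = 73.
t* = t_{0.025, 73} = 1.992997.
Margin = t* × SE = 1.992997 × 0.0797 = 0.15884.
CI: 0.6565 ± 0.15884 → (0.498, 0.815).
With 95% confidence, each one-unit increase in curing temperature is associated with a change of between 0.498 and 0.815 MPa in tensile strength, holding the other predictors fixed.

(0.498, 0.815)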